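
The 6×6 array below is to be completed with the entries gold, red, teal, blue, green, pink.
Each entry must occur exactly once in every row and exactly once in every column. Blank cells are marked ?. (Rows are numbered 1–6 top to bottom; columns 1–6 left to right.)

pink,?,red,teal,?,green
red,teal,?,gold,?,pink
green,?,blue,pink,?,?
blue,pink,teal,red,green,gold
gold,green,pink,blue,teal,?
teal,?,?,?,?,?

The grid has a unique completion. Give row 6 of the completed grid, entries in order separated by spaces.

Row 6, column 4: row 6 has {teal} and column 4 has {gold, red, teal, blue, pink}, leaving only green.
Row 6, column 3: row 6 has {teal, green} and column 3 has {red, teal, blue, pink}, leaving only gold.
Row 2, column 3: row 2 has {gold, red, teal, pink} and column 3 has {gold, red, teal, blue, pink}, leaving only green.
Row 2, column 5: row 2 has {gold, red, teal, green, pink} and column 5 has {teal, green}, leaving only blue.
Row 1, column 5: row 1 has {red, teal, green, pink} and column 5 has {teal, blue, green}, leaving only gold.
Row 1, column 2: row 1 has {gold, red, teal, green, pink} and column 2 has {teal, green, pink}, leaving only blue.
Row 6, column 2: row 6 has {gold, teal, green} and column 2 has {teal, blue, green, pink}, leaving only red.
Row 6, column 5: row 6 has {gold, red, teal, green} and column 5 has {gold, teal, blue, green}, leaving only pink.
Row 6, column 6: row 6 has {gold, red, teal, green, pink} and column 6 has {gold, green, pink}, leaving only blue.
So row 6 reads: teal red gold green pink blue.

teal red gold green pink blue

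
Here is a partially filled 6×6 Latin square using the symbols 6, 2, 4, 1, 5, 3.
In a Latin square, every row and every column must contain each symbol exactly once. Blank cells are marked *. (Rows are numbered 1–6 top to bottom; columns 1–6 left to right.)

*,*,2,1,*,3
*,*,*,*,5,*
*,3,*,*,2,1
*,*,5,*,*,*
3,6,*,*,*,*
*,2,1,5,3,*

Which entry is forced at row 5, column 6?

5

Row 5, column 3: row 5 has {6, 3} and column 3 has {2, 1, 5}, leaving only 4.
Row 3, column 3: row 3 has {2, 1, 3} and column 3 has {2, 4, 1, 5}, leaving only 6.
Row 2, column 3: row 2 has {5} and column 3 has {6, 2, 4, 1, 5}, leaving only 3.
Row 3, column 4: row 3 has {6, 2, 1, 3} and column 4 has {1, 5}, leaving only 4.
Row 3, column 1: row 3 has {6, 2, 4, 1, 3} and column 1 has {3}, leaving only 5.
Row 5, column 4: row 5 has {6, 4, 3} and column 4 has {4, 1, 5}, leaving only 2.
Row 5 already has {6, 2, 4, 3} and column 6 already has {1, 3}, so row 5, column 6 must be 5.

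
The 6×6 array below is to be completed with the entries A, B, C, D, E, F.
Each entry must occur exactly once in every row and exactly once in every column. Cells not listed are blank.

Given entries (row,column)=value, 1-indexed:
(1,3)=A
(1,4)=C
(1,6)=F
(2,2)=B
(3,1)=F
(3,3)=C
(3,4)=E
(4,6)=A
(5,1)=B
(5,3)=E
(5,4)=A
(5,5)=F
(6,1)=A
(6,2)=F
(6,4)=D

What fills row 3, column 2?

Row 2, column 4: row 2 has {B} and column 4 has {A, C, D, E}, leaving only F.
Row 2, column 3: row 2 has {B, F} and column 3 has {A, C, E}, leaving only D.
Row 4, column 4: row 4 has {A} and column 4 has {A, C, D, E, F}, leaving only B.
Row 4, column 3: row 4 has {A, B} and column 3 has {A, C, D, E}, leaving only F.
Row 6, column 3: row 6 has {A, D, F} and column 3 has {A, C, D, E, F}, leaving only B.
Row 3, column 2 is narrowed to {A, D}.
If it were D, then row 5, column 2 would be left with no valid symbol.
So row 3, column 2 must be A.

A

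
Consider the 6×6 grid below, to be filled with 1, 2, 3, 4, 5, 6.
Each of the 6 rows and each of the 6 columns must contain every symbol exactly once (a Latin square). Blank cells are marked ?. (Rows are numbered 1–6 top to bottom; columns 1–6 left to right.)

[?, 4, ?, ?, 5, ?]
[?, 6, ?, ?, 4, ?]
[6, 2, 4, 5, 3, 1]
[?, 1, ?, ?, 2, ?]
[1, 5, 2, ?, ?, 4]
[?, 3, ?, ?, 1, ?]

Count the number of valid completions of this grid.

Row 1, column 1: eliminating its row and column leaves {2, 3}.
Row 1, column 3: eliminating its row and column leaves {1, 3, 6}.
Row 1, column 4: eliminating its row and column leaves {1, 2, 3, 6}.
Row 1, column 6: eliminating its row and column leaves {2, 3, 6}.
Row 2, column 1: eliminating its row and column leaves {2, 3, 5}.
Row 2, column 3: eliminating its row and column leaves {1, 3, 5}.
Row 2, column 4: eliminating its row and column leaves {1, 2, 3}.
Row 2, column 6: eliminating its row and column leaves {2, 3, 5}.
Row 4, column 1: eliminating its row and column leaves {3, 4, 5}.
Row 4, column 3: eliminating its row and column leaves {3, 5, 6}.
Row 4, column 4: eliminating its row and column leaves {3, 4, 6}.
Row 4, column 6: eliminating its row and column leaves {3, 5, 6}.
Row 5, column 4: eliminating its row and column leaves {3, 6}.
Row 5, column 5: eliminating its row and column leaves {6}.
Row 6, column 1: eliminating its row and column leaves {2, 4, 5}.
Row 6, column 3: eliminating its row and column leaves {5, 6}.
Row 6, column 4: eliminating its row and column leaves {2, 4, 6}.
Row 6, column 6: eliminating its row and column leaves {2, 5, 6}.
Enumerating the assignments across these blanks that avoid any row or column repeat gives 14 completions.

14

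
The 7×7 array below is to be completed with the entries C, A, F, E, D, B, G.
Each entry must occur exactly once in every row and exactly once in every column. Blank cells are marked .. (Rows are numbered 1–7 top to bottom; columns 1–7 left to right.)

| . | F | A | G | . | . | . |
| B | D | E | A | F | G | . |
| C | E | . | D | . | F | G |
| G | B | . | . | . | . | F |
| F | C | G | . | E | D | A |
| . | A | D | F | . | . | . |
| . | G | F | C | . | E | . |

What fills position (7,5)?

Row 2, column 7: row 2 has {A, F, E, D, B, G} and column 7 has {A, F, G}, leaving only C.
Row 3, column 3: row 3 has {C, F, E, D, G} and column 3 has {A, F, E, D, G}, leaving only B.
Row 3, column 5: row 3 has {C, F, E, D, B, G} and column 5 has {F, E}, leaving only A.
Row 4, column 3: row 4 has {F, B, G} and column 3 has {A, F, E, D, B, G}, leaving only C.
Row 4, column 4: row 4 has {C, F, B, G} and column 4 has {C, A, F, D, G}, leaving only E.
Row 4, column 5: row 4 has {C, F, E, B, G} and column 5 has {A, F, E}, leaving only D.
Row 7 already has {C, F, E, G} and column 5 already has {A, F, E, D}, so row 7, column 5 must be B.

B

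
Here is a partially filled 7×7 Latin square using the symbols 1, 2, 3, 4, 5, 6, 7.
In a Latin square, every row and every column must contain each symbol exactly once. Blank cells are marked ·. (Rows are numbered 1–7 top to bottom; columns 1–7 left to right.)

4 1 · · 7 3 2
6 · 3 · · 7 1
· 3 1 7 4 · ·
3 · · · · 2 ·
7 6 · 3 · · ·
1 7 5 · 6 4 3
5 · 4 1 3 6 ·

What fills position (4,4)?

Row 1, column 3: row 1 has {1, 2, 3, 4, 7} and column 3 has {1, 3, 4, 5}, leaving only 6.
Row 1, column 4: row 1 has {1, 2, 3, 4, 6, 7} and column 4 has {1, 3, 7}, leaving only 5.
Row 3, column 1: row 3 has {1, 3, 4, 7} and column 1 has {1, 3, 4, 5, 6, 7}, leaving only 2.
Row 3, column 6: row 3 has {1, 2, 3, 4, 7} and column 6 has {2, 3, 4, 6, 7}, leaving only 5.
Row 3, column 7: row 3 has {1, 2, 3, 4, 5, 7} and column 7 has {1, 2, 3}, leaving only 6.
Row 4, column 3: row 4 has {2, 3} and column 3 has {1, 3, 4, 5, 6}, leaving only 7.
Row 5, column 3: row 5 has {3, 6, 7} and column 3 has {1, 3, 4, 5, 6, 7}, leaving only 2.
Row 5, column 6: row 5 has {2, 3, 6, 7} and column 6 has {2, 3, 4, 5, 6, 7}, leaving only 1.
Row 5, column 5: row 5 has {1, 2, 3, 6, 7} and column 5 has {3, 4, 6, 7}, leaving only 5.
Row 2, column 5: row 2 has {1, 3, 6, 7} and column 5 has {3, 4, 5, 6, 7}, leaving only 2.
Row 2, column 4: row 2 has {1, 2, 3, 6, 7} and column 4 has {1, 3, 5, 7}, leaving only 4.
Row 4 already has {2, 3, 7} and column 4 already has {1, 3, 4, 5, 7}, so row 4, column 4 must be 6.

6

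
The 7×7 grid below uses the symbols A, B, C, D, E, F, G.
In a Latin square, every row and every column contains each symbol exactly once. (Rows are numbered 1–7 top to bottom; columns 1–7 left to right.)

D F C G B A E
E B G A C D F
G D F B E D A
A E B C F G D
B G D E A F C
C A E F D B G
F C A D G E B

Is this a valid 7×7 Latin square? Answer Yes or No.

Column 6 contains D twice (at rows 2 and 3), so it is not a permutation.

No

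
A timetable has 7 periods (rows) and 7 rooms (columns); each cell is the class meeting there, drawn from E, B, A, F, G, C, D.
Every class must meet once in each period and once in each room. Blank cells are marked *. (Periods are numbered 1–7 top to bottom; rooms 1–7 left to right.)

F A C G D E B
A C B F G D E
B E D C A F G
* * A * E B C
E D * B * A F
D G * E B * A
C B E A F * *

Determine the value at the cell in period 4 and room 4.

Period 4 already has {E, B, A, C} and room 4 already has {E, B, A, F, G, C}, so period 4, room 4 must be D.

D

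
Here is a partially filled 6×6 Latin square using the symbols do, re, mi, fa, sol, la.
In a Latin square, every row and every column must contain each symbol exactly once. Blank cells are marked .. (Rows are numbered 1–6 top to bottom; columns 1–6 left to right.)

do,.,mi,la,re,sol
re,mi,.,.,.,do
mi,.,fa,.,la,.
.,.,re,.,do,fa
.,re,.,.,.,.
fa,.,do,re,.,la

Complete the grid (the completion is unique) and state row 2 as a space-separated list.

Row 1, column 2: row 1 has {do, re, mi, sol, la} and column 2 has {re, mi}, leaving only fa.
Row 3, column 6: row 3 has {mi, fa, la} and column 6 has {do, fa, sol, la}, leaving only re.
Row 5, column 6: row 5 has {re} and column 6 has {do, re, fa, sol, la}, leaving only mi.
Row 6, column 2: row 6 has {do, re, fa, la} and column 2 has {re, mi, fa}, leaving only sol.
Row 3, column 2: row 3 has {re, mi, fa, la} and column 2 has {re, mi, fa, sol}, leaving only do.
Row 3, column 4: row 3 has {do, re, mi, fa, la} and column 4 has {re, la}, leaving only sol.
Row 2, column 4: row 2 has {do, re, mi} and column 4 has {re, sol, la}, leaving only fa.
Row 2, column 5: row 2 has {do, re, mi, fa} and column 5 has {do, re, la}, leaving only sol.
Row 2, column 3: row 2 has {do, re, mi, fa, sol} and column 3 has {do, re, mi, fa}, leaving only la.
So row 2 reads: re mi la fa sol do.

re mi la fa sol do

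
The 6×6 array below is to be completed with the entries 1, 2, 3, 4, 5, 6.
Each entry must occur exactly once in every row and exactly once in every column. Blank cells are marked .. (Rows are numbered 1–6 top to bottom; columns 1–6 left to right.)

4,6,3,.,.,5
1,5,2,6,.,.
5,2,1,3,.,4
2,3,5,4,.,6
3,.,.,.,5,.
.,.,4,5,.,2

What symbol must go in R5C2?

4

Row 2, column 6: row 2 has {1, 2, 5, 6} and column 6 has {2, 4, 5, 6}, leaving only 3.
Row 2, column 5: row 2 has {1, 2, 3, 5, 6} and column 5 has {5}, leaving only 4.
Row 3, column 5: row 3 has {1, 2, 3, 4, 5} and column 5 has {4, 5}, leaving only 6.
Row 4, column 5: row 4 has {2, 3, 4, 5, 6} and column 5 has {4, 5, 6}, leaving only 1.
Row 1, column 5: row 1 has {3, 4, 5, 6} and column 5 has {1, 4, 5, 6}, leaving only 2.
Row 1, column 4: row 1 has {2, 3, 4, 5, 6} and column 4 has {3, 4, 5, 6}, leaving only 1.
Row 5, column 3: row 5 has {3, 5} and column 3 has {1, 2, 3, 4, 5}, leaving only 6.
Row 5, column 4: row 5 has {3, 5, 6} and column 4 has {1, 3, 4, 5, 6}, leaving only 2.
Row 5, column 6: row 5 has {2, 3, 5, 6} and column 6 has {2, 3, 4, 5, 6}, leaving only 1.
Row 5 already has {1, 2, 3, 5, 6} and column 2 already has {2, 3, 5, 6}, so row 5, column 2 must be 4.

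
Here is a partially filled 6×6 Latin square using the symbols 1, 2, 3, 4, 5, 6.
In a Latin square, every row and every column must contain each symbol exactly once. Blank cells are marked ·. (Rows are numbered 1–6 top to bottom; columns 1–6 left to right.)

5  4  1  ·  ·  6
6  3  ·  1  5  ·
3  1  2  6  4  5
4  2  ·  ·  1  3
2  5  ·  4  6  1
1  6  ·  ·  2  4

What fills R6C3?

5

Row 1, column 5: row 1 has {1, 4, 5, 6} and column 5 has {1, 2, 4, 5, 6}, leaving only 3.
Row 1, column 4: row 1 has {1, 3, 4, 5, 6} and column 4 has {1, 4, 6}, leaving only 2.
Row 2, column 3: row 2 has {1, 3, 5, 6} and column 3 has {1, 2}, leaving only 4.
Row 2, column 6: row 2 has {1, 3, 4, 5, 6} and column 6 has {1, 3, 4, 5, 6}, leaving only 2.
Row 4, column 4: row 4 has {1, 2, 3, 4} and column 4 has {1, 2, 4, 6}, leaving only 5.
Row 4, column 3: row 4 has {1, 2, 3, 4, 5} and column 3 has {1, 2, 4}, leaving only 6.
Row 5, column 3: row 5 has {1, 2, 4, 5, 6} and column 3 has {1, 2, 4, 6}, leaving only 3.
Row 6 already has {1, 2, 4, 6} and column 3 already has {1, 2, 3, 4, 6}, so row 6, column 3 must be 5.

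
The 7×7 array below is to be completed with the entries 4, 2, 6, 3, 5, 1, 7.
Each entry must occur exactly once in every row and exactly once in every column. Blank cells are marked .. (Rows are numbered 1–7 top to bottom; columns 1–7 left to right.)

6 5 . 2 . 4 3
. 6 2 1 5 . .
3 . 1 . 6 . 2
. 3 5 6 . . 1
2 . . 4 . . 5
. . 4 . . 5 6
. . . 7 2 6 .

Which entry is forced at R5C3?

6

Row 1, column 3: row 1 has {4, 2, 6, 3, 5} and column 3 has {4, 2, 5, 1}, leaving only 7.
Row 1, column 5: row 1 has {4, 2, 6, 3, 5, 7} and column 5 has {2, 6, 5}, leaving only 1.
Row 3, column 4: row 3 has {2, 6, 3, 1} and column 4 has {4, 2, 6, 1, 7}, leaving only 5.
Row 3, column 6: row 3 has {2, 6, 3, 5, 1} and column 6 has {4, 6, 5}, leaving only 7.
Row 2, column 6: row 2 has {2, 6, 5, 1} and column 6 has {4, 6, 5, 7}, leaving only 3.
Row 3, column 2: row 3 has {2, 6, 3, 5, 1, 7} and column 2 has {6, 3, 5}, leaving only 4.
Row 4, column 6: row 4 has {6, 3, 5, 1} and column 6 has {4, 6, 3, 5, 7}, leaving only 2.
Row 5, column 6: row 5 has {4, 2, 5} and column 6 has {4, 2, 6, 3, 5, 7}, leaving only 1.
Row 5, column 2: row 5 has {4, 2, 5, 1} and column 2 has {4, 6, 3, 5}, leaving only 7.
Row 5, column 5: row 5 has {4, 2, 5, 1, 7} and column 5 has {2, 6, 5, 1}, leaving only 3.
Row 5 already has {4, 2, 3, 5, 1, 7} and column 3 already has {4, 2, 5, 1, 7}, so row 5, column 3 must be 6.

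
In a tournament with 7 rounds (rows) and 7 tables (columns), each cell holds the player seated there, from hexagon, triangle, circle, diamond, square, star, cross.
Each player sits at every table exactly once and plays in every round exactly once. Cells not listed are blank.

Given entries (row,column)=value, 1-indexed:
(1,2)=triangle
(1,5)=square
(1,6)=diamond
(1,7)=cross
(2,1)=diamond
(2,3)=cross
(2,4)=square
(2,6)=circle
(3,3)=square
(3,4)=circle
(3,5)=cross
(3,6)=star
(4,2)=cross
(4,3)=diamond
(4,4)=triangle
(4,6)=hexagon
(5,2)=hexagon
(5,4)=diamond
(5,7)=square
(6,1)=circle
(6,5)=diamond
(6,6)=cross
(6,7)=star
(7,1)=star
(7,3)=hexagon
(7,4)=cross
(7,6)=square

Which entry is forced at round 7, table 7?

Round 1, table 1: round 1 has {triangle, diamond, square, cross} and table 1 has {circle, diamond, star}, leaving only hexagon.
Round 1, table 4: round 1 has {hexagon, triangle, diamond, square, cross} and table 4 has {triangle, circle, diamond, square, cross}, leaving only star.
Round 1, table 3: round 1 has {hexagon, triangle, diamond, square, star, cross} and table 3 has {hexagon, diamond, square, cross}, leaving only circle.
Round 2, table 2: round 2 has {circle, diamond, square, cross} and table 2 has {hexagon, triangle, cross}, leaving only star.
Round 3, table 1: round 3 has {circle, square, star, cross} and table 1 has {hexagon, circle, diamond, star}, leaving only triangle.
Round 3, table 2: round 3 has {triangle, circle, square, star, cross} and table 2 has {hexagon, triangle, star, cross}, leaving only diamond.
Round 3, table 7: round 3 has {triangle, circle, diamond, square, star, cross} and table 7 has {square, star, cross}, leaving only hexagon.
Round 2, table 7: round 2 has {circle, diamond, square, star, cross} and table 7 has {hexagon, square, star, cross}, leaving only triangle.
Round 2, table 5: round 2 has {triangle, circle, diamond, square, star, cross} and table 5 has {diamond, square, cross}, leaving only hexagon.
Round 4, table 1: round 4 has {hexagon, triangle, diamond, cross} and table 1 has {hexagon, triangle, circle, diamond, star}, leaving only square.
Round 4, table 7: round 4 has {hexagon, triangle, diamond, square, cross} and table 7 has {hexagon, triangle, square, star, cross}, leaving only circle.
Round 7 already has {hexagon, square, star, cross} and table 7 already has {hexagon, triangle, circle, square, star, cross}, so round 7, table 7 must be diamond.

diamond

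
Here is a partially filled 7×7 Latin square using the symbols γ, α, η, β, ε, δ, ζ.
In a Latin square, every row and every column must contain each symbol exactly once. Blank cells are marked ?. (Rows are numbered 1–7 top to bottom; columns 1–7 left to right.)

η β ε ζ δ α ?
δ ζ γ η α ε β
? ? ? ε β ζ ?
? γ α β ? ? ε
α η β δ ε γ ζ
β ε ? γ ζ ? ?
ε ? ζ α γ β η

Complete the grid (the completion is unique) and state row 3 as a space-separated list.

Row 3, column 1: row 3 has {β, ε, ζ} and column 1 has {α, η, β, ε, δ}, leaving only γ.
Row 1, column 7: row 1 has {α, η, β, ε, δ, ζ} and column 7 has {η, β, ε, ζ}, leaving only γ.
Row 4, column 1: row 4 has {γ, α, β, ε} and column 1 has {γ, α, η, β, ε, δ}, leaving only ζ.
Row 4, column 5: row 4 has {γ, α, β, ε, ζ} and column 5 has {γ, α, β, ε, δ, ζ}, leaving only η.
Row 4, column 6: row 4 has {γ, α, η, β, ε, ζ} and column 6 has {γ, α, β, ε, ζ}, leaving only δ.
Row 6, column 6: row 6 has {γ, β, ε, ζ} and column 6 has {γ, α, β, ε, δ, ζ}, leaving only η.
Row 6, column 3: row 6 has {γ, η, β, ε, ζ} and column 3 has {γ, α, β, ε, ζ}, leaving only δ.
Row 3, column 3: row 3 has {γ, β, ε, ζ} and column 3 has {γ, α, β, ε, δ, ζ}, leaving only η.
Row 6, column 7: row 6 has {γ, η, β, ε, δ, ζ} and column 7 has {γ, η, β, ε, ζ}, leaving only α.
Row 3, column 7: row 3 has {γ, η, β, ε, ζ} and column 7 has {γ, α, η, β, ε, ζ}, leaving only δ.
Row 3, column 2: row 3 has {γ, η, β, ε, δ, ζ} and column 2 has {γ, η, β, ε, ζ}, leaving only α.
So row 3 reads: γ α η ε β ζ δ.

γ α η ε β ζ δ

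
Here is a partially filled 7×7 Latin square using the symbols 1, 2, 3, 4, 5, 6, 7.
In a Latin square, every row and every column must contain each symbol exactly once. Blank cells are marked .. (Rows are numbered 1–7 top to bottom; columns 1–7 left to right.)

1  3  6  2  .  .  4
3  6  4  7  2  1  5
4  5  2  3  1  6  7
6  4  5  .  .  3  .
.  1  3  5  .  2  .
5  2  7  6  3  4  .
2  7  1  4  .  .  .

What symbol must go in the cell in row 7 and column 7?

Row 4, column 4: row 4 has {3, 4, 5, 6} and column 4 has {2, 3, 4, 5, 6, 7}, leaving only 1.
Row 4, column 5: row 4 has {1, 3, 4, 5, 6} and column 5 has {1, 2, 3}, leaving only 7.
Row 1, column 5: row 1 has {1, 2, 3, 4, 6} and column 5 has {1, 2, 3, 7}, leaving only 5.
Row 1, column 6: row 1 has {1, 2, 3, 4, 5, 6} and column 6 has {1, 2, 3, 4, 6}, leaving only 7.
Row 4, column 7: row 4 has {1, 3, 4, 5, 6, 7} and column 7 has {4, 5, 7}, leaving only 2.
Row 5, column 1: row 5 has {1, 2, 3, 5} and column 1 has {1, 2, 3, 4, 5, 6}, leaving only 7.
Row 5, column 7: row 5 has {1, 2, 3, 5, 7} and column 7 has {2, 4, 5, 7}, leaving only 6.
Row 7 already has {1, 2, 4, 7} and column 7 already has {2, 4, 5, 6, 7}, so row 7, column 7 must be 3.

3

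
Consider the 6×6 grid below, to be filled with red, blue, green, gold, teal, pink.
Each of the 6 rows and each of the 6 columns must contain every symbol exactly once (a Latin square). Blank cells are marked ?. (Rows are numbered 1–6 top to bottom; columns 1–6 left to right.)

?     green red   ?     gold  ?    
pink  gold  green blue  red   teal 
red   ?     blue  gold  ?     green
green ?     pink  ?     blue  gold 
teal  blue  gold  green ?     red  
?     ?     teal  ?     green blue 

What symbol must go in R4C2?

teal

Row 1, column 1: row 1 has {red, green, gold} and column 1 has {red, green, teal, pink}, leaving only blue.
Row 1, column 6: row 1 has {red, blue, green, gold} and column 6 has {red, blue, green, gold, teal}, leaving only pink.
Row 1, column 4: row 1 has {red, blue, green, gold, pink} and column 4 has {blue, green, gold}, leaving only teal.
Row 4, column 4: row 4 has {blue, green, gold, pink} and column 4 has {blue, green, gold, teal}, leaving only red.
Row 4 already has {red, blue, green, gold, pink} and column 2 already has {blue, green, gold}, so row 4, column 2 must be teal.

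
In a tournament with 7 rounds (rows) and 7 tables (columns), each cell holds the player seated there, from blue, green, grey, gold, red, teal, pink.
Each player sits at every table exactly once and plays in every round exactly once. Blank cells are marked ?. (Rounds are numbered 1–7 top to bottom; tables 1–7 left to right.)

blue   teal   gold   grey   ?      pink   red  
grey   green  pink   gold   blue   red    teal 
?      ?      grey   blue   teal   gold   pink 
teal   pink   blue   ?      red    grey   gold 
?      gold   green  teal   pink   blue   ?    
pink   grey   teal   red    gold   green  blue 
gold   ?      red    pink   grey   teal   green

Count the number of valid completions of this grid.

1

Round 1, table 5: eliminating its round and table leaves {green}.
Round 3, table 1: eliminating its round and table leaves {green, red}.
Round 3, table 2: eliminating its round and table leaves {red}.
Round 4, table 4: eliminating its round and table leaves {green}.
Round 5, table 1: eliminating its round and table leaves {red}.
Round 5, table 7: eliminating its round and table leaves {grey}.
Round 7, table 2: eliminating its round and table leaves {blue}.
Only one assignment across all blanks avoids any round or table repeat, giving 1 completion.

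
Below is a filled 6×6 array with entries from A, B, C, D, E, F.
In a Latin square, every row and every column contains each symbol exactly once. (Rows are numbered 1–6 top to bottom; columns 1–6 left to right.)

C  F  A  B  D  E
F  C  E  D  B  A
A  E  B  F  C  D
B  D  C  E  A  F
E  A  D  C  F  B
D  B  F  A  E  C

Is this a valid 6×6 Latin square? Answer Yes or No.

Each row is a permutation of the 6 symbols, and so is each column.

Yes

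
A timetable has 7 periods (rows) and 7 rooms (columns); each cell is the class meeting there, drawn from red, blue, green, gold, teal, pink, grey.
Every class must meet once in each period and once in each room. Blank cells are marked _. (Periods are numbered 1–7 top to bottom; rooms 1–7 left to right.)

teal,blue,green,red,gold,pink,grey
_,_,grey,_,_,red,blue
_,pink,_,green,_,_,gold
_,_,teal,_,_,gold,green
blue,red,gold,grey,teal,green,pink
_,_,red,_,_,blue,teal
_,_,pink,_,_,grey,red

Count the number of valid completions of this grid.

8

Period 2, room 1: eliminating its period and room leaves {green, gold, pink}.
Period 2, room 2: eliminating its period and room leaves {green, gold, teal}.
Period 2, room 4: eliminating its period and room leaves {gold, teal, pink}.
Period 2, room 5: eliminating its period and room leaves {green, pink}.
Period 3, room 1: eliminating its period and room leaves {red, grey}.
Period 3, room 3: eliminating its period and room leaves {blue}.
Period 3, room 5: eliminating its period and room leaves {red, blue, grey}.
Period 3, room 6: eliminating its period and room leaves {teal}.
Period 4, room 1: eliminating its period and room leaves {red, pink, grey}.
Period 4, room 2: eliminating its period and room leaves {grey}.
Period 4, room 4: eliminating its period and room leaves {blue, pink}.
Period 4, room 5: eliminating its period and room leaves {red, blue, pink, grey}.
Period 6, room 1: eliminating its period and room leaves {green, gold, pink, grey}.
Period 6, room 2: eliminating its period and room leaves {green, gold, grey}.
Period 6, room 4: eliminating its period and room leaves {gold, pink}.
Period 6, room 5: eliminating its period and room leaves {green, pink, grey}.
Period 7, room 1: eliminating its period and room leaves {green, gold}.
Period 7, room 2: eliminating its period and room leaves {green, gold, teal}.
Period 7, room 4: eliminating its period and room leaves {blue, gold, teal}.
Period 7, room 5: eliminating its period and room leaves {blue, green}.
Enumerating the assignments across these blanks that avoid any period or room repeat gives 8 completions.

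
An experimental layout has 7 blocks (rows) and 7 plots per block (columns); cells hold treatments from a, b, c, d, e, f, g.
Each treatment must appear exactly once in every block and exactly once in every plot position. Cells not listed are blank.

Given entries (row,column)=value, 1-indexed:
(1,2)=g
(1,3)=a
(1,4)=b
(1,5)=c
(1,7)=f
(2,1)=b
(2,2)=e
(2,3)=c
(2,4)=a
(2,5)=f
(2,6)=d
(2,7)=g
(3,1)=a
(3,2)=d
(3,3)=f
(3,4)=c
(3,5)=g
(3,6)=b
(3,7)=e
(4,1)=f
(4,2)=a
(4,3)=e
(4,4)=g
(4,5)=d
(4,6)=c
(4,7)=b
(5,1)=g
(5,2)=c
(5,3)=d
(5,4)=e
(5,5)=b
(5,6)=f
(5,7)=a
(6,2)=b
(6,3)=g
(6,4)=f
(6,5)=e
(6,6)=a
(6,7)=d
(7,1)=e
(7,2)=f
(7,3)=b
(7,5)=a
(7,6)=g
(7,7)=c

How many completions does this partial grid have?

Block 1, plot 1: eliminating its block and plot leaves {d}.
Block 1, plot 6: eliminating its block and plot leaves {e}.
Block 6, plot 1: eliminating its block and plot leaves {c}.
Block 7, plot 4: eliminating its block and plot leaves {d}.
Only one assignment across all blanks avoids any block or plot repeat, giving 1 completion.

1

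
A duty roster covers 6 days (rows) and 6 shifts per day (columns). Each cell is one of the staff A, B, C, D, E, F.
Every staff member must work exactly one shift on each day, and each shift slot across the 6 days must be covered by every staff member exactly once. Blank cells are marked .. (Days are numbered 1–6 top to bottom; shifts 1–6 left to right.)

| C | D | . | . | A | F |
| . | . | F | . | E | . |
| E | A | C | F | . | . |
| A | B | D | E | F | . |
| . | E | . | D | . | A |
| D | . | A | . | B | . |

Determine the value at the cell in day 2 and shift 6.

Day 1, shift 4: day 1 has {A, C, D, F} and shift 4 has {D, E, F}, leaving only B.
Day 1, shift 3: day 1 has {A, B, C, D, F} and shift 3 has {A, C, D, F}, leaving only E.
Day 2, shift 1: day 2 has {E, F} and shift 1 has {A, C, D, E}, leaving only B.
Day 2, shift 2: day 2 has {B, E, F} and shift 2 has {A, B, D, E}, leaving only C.
Day 2 already has {B, C, E, F} and shift 6 already has {A, F}, so day 2, shift 6 must be D.

D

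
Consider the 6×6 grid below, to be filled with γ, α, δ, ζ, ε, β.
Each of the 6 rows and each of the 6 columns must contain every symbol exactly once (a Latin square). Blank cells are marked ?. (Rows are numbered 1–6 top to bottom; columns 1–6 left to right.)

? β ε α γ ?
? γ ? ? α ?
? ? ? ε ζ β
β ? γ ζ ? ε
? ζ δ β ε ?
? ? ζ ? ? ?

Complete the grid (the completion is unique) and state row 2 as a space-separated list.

Row 2, column 3: row 2 has {γ, α} and column 3 has {γ, δ, ζ, ε}, leaving only β.
Row 2, column 4: row 2 has {γ, α, β} and column 4 has {α, ζ, ε, β}, leaving only δ.
Row 2, column 6: row 2 has {γ, α, δ, β} and column 6 has {ε, β}, leaving only ζ.
Row 2, column 1: row 2 has {γ, α, δ, ζ, β} and column 1 has {β}, leaving only ε.
So row 2 reads: ε γ β δ α ζ.

ε γ β δ α ζ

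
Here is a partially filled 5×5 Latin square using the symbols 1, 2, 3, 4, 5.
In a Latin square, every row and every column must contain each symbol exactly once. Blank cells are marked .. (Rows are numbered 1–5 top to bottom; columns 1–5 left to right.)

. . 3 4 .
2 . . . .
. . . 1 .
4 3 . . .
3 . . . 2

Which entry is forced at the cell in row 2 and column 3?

Row 3, column 1: row 3 has {1} and column 1 has {2, 3, 4}, leaving only 5.
Row 1, column 1: row 1 has {3, 4} and column 1 has {2, 3, 4, 5}, leaving only 1.
Row 1, column 5: row 1 has {1, 3, 4} and column 5 has {2}, leaving only 5.
Row 1, column 2: row 1 has {1, 3, 4, 5} and column 2 has {3}, leaving only 2.
Row 3, column 2: row 3 has {1, 5} and column 2 has {2, 3}, leaving only 4.
Row 3, column 3: row 3 has {1, 4, 5} and column 3 has {3}, leaving only 2.
Row 3, column 5: row 3 has {1, 2, 4, 5} and column 5 has {2, 5}, leaving only 3.
Row 4, column 5: row 4 has {3, 4} and column 5 has {2, 3, 5}, leaving only 1.
Row 2, column 5: row 2 has {2} and column 5 has {1, 2, 3, 5}, leaving only 4.
Row 4, column 3: row 4 has {1, 3, 4} and column 3 has {2, 3}, leaving only 5.
Row 2 already has {2, 4} and column 3 already has {2, 3, 5}, so row 2, column 3 must be 1.

1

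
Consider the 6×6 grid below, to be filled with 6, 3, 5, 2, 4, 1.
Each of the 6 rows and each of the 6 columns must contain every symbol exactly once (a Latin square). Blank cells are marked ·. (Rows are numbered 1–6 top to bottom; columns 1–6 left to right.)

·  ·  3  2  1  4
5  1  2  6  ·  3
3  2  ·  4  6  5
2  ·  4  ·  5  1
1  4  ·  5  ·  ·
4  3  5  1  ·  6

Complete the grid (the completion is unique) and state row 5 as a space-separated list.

1 4 6 5 3 2

Row 5, column 3: row 5 has {5, 4, 1} and column 3 has {3, 5, 2, 4}, leaving only 6.
Row 5, column 6: row 5 has {6, 5, 4, 1} and column 6 has {6, 3, 5, 4, 1}, leaving only 2.
Row 5, column 5: row 5 has {6, 5, 2, 4, 1} and column 5 has {6, 5, 1}, leaving only 3.
So row 5 reads: 1 4 6 5 3 2.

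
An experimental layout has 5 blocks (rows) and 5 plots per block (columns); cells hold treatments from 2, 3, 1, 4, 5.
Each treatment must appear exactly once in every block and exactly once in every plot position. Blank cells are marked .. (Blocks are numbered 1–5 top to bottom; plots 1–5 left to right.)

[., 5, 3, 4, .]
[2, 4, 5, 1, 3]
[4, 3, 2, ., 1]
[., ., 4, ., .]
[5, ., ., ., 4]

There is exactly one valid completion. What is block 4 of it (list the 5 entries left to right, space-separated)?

Block 1, plot 1: block 1 has {3, 4, 5} and plot 1 has {2, 4, 5}, leaving only 1.
Block 4, plot 1: block 4 has {4} and plot 1 has {2, 1, 4, 5}, leaving only 3.
Block 1, plot 5: block 1 has {3, 1, 4, 5} and plot 5 has {3, 1, 4}, leaving only 2.
Block 4, plot 5: block 4 has {3, 4} and plot 5 has {2, 3, 1, 4}, leaving only 5.
Block 4, plot 4: block 4 has {3, 4, 5} and plot 4 has {1, 4}, leaving only 2.
Block 4, plot 2: block 4 has {2, 3, 4, 5} and plot 2 has {3, 4, 5}, leaving only 1.
So block 4 reads: 3 1 4 2 5.

3 1 4 2 5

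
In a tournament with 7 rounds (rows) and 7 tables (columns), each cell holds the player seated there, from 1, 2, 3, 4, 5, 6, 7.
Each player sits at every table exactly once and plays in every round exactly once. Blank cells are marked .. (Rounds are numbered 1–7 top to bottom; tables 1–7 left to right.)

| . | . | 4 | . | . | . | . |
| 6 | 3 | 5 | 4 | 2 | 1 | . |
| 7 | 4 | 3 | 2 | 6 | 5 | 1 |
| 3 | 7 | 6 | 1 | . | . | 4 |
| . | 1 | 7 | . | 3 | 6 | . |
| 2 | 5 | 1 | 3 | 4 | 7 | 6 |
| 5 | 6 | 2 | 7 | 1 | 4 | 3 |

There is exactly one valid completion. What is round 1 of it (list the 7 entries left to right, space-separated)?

1 2 4 6 7 3 5

Round 1, table 1: round 1 has {4} and table 1 has {2, 3, 5, 6, 7}, leaving only 1.
Round 1, table 2: round 1 has {1, 4} and table 2 has {1, 3, 4, 5, 6, 7}, leaving only 2.
Round 1, table 6: round 1 has {1, 2, 4} and table 6 has {1, 4, 5, 6, 7}, leaving only 3.
Round 2, table 7: round 2 has {1, 2, 3, 4, 5, 6} and table 7 has {1, 3, 4, 6}, leaving only 7.
Round 1, table 7: round 1 has {1, 2, 3, 4} and table 7 has {1, 3, 4, 6, 7}, leaving only 5.
Round 1, table 4: round 1 has {1, 2, 3, 4, 5} and table 4 has {1, 2, 3, 4, 7}, leaving only 6.
Round 1, table 5: round 1 has {1, 2, 3, 4, 5, 6} and table 5 has {1, 2, 3, 4, 6}, leaving only 7.
So round 1 reads: 1 2 4 6 7 3 5.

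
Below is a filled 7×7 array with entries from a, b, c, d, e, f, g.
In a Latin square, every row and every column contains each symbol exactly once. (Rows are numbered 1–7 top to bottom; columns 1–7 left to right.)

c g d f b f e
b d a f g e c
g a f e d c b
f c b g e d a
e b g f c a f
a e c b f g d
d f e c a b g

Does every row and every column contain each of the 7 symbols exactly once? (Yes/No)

Row 1 contains f twice (at columns 4 and 6); row 5 is also not a permutation.

No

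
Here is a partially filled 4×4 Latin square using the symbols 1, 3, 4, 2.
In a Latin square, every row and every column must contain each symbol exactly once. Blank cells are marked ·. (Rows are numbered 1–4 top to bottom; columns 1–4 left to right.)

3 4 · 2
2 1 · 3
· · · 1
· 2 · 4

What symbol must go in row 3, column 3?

2

Row 1, column 3: row 1 has {3, 4, 2} and column 3 has {}, leaving only 1.
Row 2, column 3: row 2 has {1, 3, 2} and column 3 has {1}, leaving only 4.
Row 3, column 1: row 3 has {1} and column 1 has {3, 2}, leaving only 4.
Row 3, column 2: row 3 has {1, 4} and column 2 has {1, 4, 2}, leaving only 3.
Row 3 already has {1, 3, 4} and column 3 already has {1, 4}, so row 3, column 3 must be 2.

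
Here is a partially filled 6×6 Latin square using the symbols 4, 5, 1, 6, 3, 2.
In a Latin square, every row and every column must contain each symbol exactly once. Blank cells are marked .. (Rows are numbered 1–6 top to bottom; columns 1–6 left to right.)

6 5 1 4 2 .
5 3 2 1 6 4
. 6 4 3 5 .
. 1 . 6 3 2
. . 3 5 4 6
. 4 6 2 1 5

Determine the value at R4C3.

Row 4 already has {1, 6, 3, 2} and column 3 already has {4, 1, 6, 3, 2}, so row 4, column 3 must be 5.

5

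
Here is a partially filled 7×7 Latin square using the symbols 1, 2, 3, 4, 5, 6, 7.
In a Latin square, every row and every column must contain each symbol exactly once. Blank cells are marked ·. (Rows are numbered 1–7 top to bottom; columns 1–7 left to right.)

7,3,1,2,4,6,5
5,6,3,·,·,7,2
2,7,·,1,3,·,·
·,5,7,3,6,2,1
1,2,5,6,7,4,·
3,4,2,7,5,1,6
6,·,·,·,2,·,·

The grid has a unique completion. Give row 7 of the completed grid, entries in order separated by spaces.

Row 7, column 2: row 7 has {2, 6} and column 2 has {2, 3, 4, 5, 6, 7}, leaving only 1.
Row 7, column 3: row 7 has {1, 2, 6} and column 3 has {1, 2, 3, 5, 7}, leaving only 4.
Row 7, column 4: row 7 has {1, 2, 4, 6} and column 4 has {1, 2, 3, 6, 7}, leaving only 5.
Row 7, column 6: row 7 has {1, 2, 4, 5, 6} and column 6 has {1, 2, 4, 6, 7}, leaving only 3.
Row 7, column 7: row 7 has {1, 2, 3, 4, 5, 6} and column 7 has {1, 2, 5, 6}, leaving only 7.
So row 7 reads: 6 1 4 5 2 3 7.

6 1 4 5 2 3 7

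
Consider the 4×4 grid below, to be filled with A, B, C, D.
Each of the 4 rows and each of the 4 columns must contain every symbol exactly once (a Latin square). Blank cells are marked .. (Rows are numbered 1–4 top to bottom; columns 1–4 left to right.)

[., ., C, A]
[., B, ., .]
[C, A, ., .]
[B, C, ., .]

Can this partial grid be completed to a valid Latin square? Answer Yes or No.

No

Row 1, column 1: row 1 has {A, C} and column 1 has {B, C}, so it must be D.
Now row 1, column 2: row 1 together with column 2 already contain {A, B, C, D} — every symbol — so nothing can go there. The grid has no valid completion.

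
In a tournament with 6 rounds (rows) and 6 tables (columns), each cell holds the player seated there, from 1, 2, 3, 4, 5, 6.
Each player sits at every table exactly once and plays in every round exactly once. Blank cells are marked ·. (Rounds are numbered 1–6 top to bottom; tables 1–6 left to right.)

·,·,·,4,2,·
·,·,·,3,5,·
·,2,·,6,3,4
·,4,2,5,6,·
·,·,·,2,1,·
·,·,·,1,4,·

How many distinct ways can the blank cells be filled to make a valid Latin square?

Round 1, table 1: eliminating its round and table leaves {1, 3, 5, 6}.
Round 1, table 2: eliminating its round and table leaves {1, 3, 5, 6}.
Round 1, table 3: eliminating its round and table leaves {1, 3, 5, 6}.
Round 1, table 6: eliminating its round and table leaves {1, 3, 5, 6}.
Round 2, table 1: eliminating its round and table leaves {1, 2, 4, 6}.
Round 2, table 2: eliminating its round and table leaves {1, 6}.
Round 2, table 3: eliminating its round and table leaves {1, 4, 6}.
Round 2, table 6: eliminating its round and table leaves {1, 2, 6}.
Round 3, table 1: eliminating its round and table leaves {1, 5}.
Round 3, table 3: eliminating its round and table leaves {1, 5}.
Round 4, table 1: eliminating its round and table leaves {1, 3}.
Round 4, table 6: eliminating its round and table leaves {1, 3}.
Round 5, table 1: eliminating its round and table leaves {3, 4, 5, 6}.
Round 5, table 2: eliminating its round and table leaves {3, 5, 6}.
Round 5, table 3: eliminating its round and table leaves {3, 4, 5, 6}.
Round 5, table 6: eliminating its round and table leaves {3, 5, 6}.
Round 6, table 1: eliminating its round and table leaves {2, 3, 5, 6}.
Round 6, table 2: eliminating its round and table leaves {3, 5, 6}.
Round 6, table 3: eliminating its round and table leaves {3, 5, 6}.
Round 6, table 6: eliminating its round and table leaves {2, 3, 5, 6}.
Enumerating the assignments across these blanks that avoid any round or table repeat gives 56 completions.

56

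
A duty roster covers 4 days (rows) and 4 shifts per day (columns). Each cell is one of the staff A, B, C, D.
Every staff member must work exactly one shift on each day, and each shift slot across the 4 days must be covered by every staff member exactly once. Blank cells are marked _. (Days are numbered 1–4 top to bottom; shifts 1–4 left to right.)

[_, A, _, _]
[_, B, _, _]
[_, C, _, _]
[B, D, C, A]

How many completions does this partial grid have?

Day 1, shift 1: eliminating its day and shift leaves {C, D}.
Day 1, shift 3: eliminating its day and shift leaves {B, D}.
Day 1, shift 4: eliminating its day and shift leaves {B, C, D}.
Day 2, shift 1: eliminating its day and shift leaves {A, C, D}.
Day 2, shift 3: eliminating its day and shift leaves {A, D}.
Day 2, shift 4: eliminating its day and shift leaves {C, D}.
Day 3, shift 1: eliminating its day and shift leaves {A, D}.
Day 3, shift 3: eliminating its day and shift leaves {A, B, D}.
Day 3, shift 4: eliminating its day and shift leaves {B, D}.
Enumerating the assignments across these blanks that avoid any day or shift repeat gives 4 completions.

4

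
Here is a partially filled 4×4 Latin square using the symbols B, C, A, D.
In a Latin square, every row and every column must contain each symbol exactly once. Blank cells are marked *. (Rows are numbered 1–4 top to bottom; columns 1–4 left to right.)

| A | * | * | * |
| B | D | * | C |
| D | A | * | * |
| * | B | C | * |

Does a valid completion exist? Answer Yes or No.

Row 4, column 1: row 4 together with column 1 already contain {B, C, A, D} — every symbol — so nothing can go there. The grid has no valid completion.

No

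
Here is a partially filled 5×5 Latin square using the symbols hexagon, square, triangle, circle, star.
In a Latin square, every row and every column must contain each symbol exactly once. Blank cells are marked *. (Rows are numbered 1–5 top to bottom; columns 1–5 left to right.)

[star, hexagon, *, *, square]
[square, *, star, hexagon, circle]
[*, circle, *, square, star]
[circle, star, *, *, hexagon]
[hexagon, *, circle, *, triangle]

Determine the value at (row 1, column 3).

triangle

Row 1 already has {hexagon, square, star} and column 3 already has {circle, star}, so row 1, column 3 must be triangle.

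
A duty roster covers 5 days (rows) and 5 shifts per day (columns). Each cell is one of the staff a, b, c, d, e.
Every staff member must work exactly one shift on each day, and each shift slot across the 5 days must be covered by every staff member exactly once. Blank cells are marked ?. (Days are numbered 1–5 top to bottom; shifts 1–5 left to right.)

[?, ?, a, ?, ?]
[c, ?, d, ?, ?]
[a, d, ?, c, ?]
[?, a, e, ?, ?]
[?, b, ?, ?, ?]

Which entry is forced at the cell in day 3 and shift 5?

Day 2, shift 2: day 2 has {c, d} and shift 2 has {a, b, d}, leaving only e.
Day 1, shift 2: day 1 has {a} and shift 2 has {a, b, d, e}, leaving only c.
Day 3, shift 3: day 3 has {a, c, d} and shift 3 has {a, d, e}, leaving only b.
Day 3 already has {a, b, c, d} and shift 5 already has {}, so day 3, shift 5 must be e.

e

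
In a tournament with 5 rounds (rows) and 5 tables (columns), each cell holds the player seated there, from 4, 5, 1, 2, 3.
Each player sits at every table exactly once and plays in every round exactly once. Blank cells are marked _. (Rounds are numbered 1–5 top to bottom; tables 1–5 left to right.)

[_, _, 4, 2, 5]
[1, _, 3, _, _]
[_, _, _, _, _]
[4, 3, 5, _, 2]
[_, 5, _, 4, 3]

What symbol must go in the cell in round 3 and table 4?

3

Round 1, table 1: round 1 has {4, 5, 2} and table 1 has {4, 1}, leaving only 3.
Round 1, table 2: round 1 has {4, 5, 2, 3} and table 2 has {5, 3}, leaving only 1.
Round 2, table 4: round 2 has {1, 3} and table 4 has {4, 2}, leaving only 5.
Round 2, table 5: round 2 has {5, 1, 3} and table 5 has {5, 2, 3}, leaving only 4.
Round 2, table 2: round 2 has {4, 5, 1, 3} and table 2 has {5, 1, 3}, leaving only 2.
Round 3, table 2: round 3 has {} and table 2 has {5, 1, 2, 3}, leaving only 4.
Round 3, table 5: round 3 has {4} and table 5 has {4, 5, 2, 3}, leaving only 1.
Round 3 already has {4, 1} and table 4 already has {4, 5, 2}, so round 3, table 4 must be 3.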